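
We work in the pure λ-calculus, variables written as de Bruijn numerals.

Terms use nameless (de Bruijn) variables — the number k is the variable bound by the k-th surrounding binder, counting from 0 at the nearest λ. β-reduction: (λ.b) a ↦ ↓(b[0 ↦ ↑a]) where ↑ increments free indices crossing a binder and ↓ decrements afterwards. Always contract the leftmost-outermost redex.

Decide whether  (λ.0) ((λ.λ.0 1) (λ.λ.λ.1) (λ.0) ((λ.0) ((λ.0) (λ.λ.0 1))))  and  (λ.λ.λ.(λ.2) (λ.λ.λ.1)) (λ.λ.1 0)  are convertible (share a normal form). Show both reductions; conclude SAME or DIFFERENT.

Answer: SAME — A ⇓ λ.λ.1, B ⇓ λ.λ.1

Derivation:
Term A:
  start: (λ.0) ((λ.λ.0 1) (λ.λ.λ.1) (λ.0) ((λ.0) ((λ.0) (λ.λ.0 1))))
  →1  (λ.λ.0 1) (λ.λ.λ.1) (λ.0) ((λ.0) ((λ.0) (λ.λ.0 1)))
  →2  (λ.0 (λ.λ.λ.1)) (λ.0) ((λ.0) ((λ.0) (λ.λ.0 1)))
  →3  (λ.0) (λ.λ.λ.1) ((λ.0) ((λ.0) (λ.λ.0 1)))
  →4  (λ.λ.λ.1) ((λ.0) ((λ.0) (λ.λ.0 1)))
  →5  λ.λ.1

Term B:
  start: (λ.λ.λ.(λ.2) (λ.λ.λ.1)) (λ.λ.1 0)
  →1  λ.λ.(λ.2) (λ.λ.λ.1)
  →2  λ.λ.1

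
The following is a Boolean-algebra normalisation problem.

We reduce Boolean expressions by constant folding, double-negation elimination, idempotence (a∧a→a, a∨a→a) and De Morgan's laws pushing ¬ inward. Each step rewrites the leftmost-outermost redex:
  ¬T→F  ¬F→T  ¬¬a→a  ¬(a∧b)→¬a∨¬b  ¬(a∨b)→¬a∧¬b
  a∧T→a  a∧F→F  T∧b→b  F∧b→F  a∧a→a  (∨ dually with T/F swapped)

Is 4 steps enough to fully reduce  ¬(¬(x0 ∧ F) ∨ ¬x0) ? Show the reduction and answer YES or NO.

  start: ¬(¬(x0 ∧ F) ∨ ¬x0)
  step 1: ¬¬(x0 ∧ F) ∧ ¬¬x0
  step 2: (x0 ∧ F) ∧ ¬¬x0
  step 3: F ∧ ¬¬x0
  step 4: F

Answer: YES — reaches normal form F in 4 ≤ 4 steps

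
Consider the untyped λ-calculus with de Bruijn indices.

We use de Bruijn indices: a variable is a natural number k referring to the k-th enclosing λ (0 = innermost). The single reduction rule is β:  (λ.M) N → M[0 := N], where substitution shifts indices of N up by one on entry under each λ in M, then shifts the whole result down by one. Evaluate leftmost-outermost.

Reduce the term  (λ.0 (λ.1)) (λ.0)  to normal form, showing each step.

Answer: normal form = λ.λ.0  (in 2 steps)

Derivation:
  start: (λ.0 (λ.1)) (λ.0)
  [1] (λ.0) (λ.λ.0)
  [2] λ.λ.0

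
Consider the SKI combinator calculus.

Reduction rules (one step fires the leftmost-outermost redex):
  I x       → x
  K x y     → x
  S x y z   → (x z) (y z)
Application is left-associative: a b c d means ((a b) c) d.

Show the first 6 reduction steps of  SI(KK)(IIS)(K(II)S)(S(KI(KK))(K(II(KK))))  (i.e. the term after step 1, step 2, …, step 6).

  start: SI(KK)(IIS)(K(II)S)(S(KI(KK))(K(II(KK))))
  →1  I(IIS)(KK(IIS))(K(II)S)(S(KI(KK))(K(II(KK))))
  →2  IIS(KK(IIS))(K(II)S)(S(KI(KK))(K(II(KK))))
  →3  IS(KK(IIS))(K(II)S)(S(KI(KK))(K(II(KK))))
  →4  S(KK(IIS))(K(II)S)(S(KI(KK))(K(II(KK))))
  →5  KK(IIS)(S(KI(KK))(K(II(KK))))(K(II)S(S(KI(KK))(K(II(KK)))))
  →6  K(S(KI(KK))(K(II(KK))))(K(II)S(S(KI(KK))(K(II(KK)))))

Answer: after 6 steps: K(S(KI(KK))(K(II(KK))))(K(II)S(S(KI(KK))(K(II(KK)))))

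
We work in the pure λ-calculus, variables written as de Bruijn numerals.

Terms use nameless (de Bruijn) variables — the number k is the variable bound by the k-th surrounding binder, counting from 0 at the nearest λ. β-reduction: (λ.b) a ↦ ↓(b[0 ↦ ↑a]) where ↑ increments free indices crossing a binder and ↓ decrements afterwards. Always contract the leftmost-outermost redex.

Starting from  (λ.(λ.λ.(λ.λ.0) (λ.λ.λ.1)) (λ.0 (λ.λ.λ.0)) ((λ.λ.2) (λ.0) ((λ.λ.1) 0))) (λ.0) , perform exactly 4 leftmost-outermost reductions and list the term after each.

Answer: after 4 steps: λ.0

Derivation:
  start: (λ.(λ.λ.(λ.λ.0) (λ.λ.λ.1)) (λ.0 (λ.λ.λ.0)) ((λ.λ.2) (λ.0) ((λ.λ.1) 0))) (λ.0)
  [1] (λ.λ.(λ.λ.0) (λ.λ.λ.1)) (λ.0 (λ.λ.λ.0)) ((λ.λ.λ.0) (λ.0) ((λ.λ.1) (λ.0)))
  [2] (λ.(λ.λ.0) (λ.λ.λ.1)) ((λ.λ.λ.0) (λ.0) ((λ.λ.1) (λ.0)))
  [3] (λ.λ.0) (λ.λ.λ.1)
  [4] λ.0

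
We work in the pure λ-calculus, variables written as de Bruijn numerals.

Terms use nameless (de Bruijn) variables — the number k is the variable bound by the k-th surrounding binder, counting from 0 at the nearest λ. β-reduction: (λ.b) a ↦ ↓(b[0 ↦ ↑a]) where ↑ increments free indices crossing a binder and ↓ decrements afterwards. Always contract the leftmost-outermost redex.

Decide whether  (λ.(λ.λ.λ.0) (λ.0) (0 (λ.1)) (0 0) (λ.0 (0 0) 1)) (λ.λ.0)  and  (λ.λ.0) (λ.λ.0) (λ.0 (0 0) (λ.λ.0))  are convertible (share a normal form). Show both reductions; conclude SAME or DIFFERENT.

Answer: SAME — A ⇓ λ.0 (0 0) (λ.λ.0), B ⇓ λ.0 (0 0) (λ.λ.0)

Reduction:
Term A:
  start: (λ.(λ.λ.λ.0) (λ.0) (0 (λ.1)) (0 0) (λ.0 (0 0) 1)) (λ.λ.0)
  [1] (λ.λ.λ.0) (λ.0) ((λ.λ.0) (λ.λ.λ.0)) ((λ.λ.0) (λ.λ.0)) (λ.0 (0 0) (λ.λ.0))
  [2] (λ.λ.0) ((λ.λ.0) (λ.λ.λ.0)) ((λ.λ.0) (λ.λ.0)) (λ.0 (0 0) (λ.λ.0))
  [3] (λ.0) ((λ.λ.0) (λ.λ.0)) (λ.0 (0 0) (λ.λ.0))
  [4] (λ.λ.0) (λ.λ.0) (λ.0 (0 0) (λ.λ.0))
  [5] (λ.0) (λ.0 (0 0) (λ.λ.0))
  [6] λ.0 (0 0) (λ.λ.0)

Term B:
  start: (λ.λ.0) (λ.λ.0) (λ.0 (0 0) (λ.λ.0))
  [1] (λ.0) (λ.0 (0 0) (λ.λ.0))
  [2] λ.0 (0 0) (λ.λ.0)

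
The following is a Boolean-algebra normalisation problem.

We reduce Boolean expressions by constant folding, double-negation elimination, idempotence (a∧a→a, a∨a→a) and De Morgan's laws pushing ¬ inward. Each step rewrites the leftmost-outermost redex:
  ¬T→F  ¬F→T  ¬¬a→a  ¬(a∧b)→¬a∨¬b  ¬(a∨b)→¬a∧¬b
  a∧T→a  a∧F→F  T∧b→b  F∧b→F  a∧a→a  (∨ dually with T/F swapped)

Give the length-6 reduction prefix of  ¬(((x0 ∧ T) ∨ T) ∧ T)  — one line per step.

  start: ¬(((x0 ∧ T) ∨ T) ∧ T)
  step 1: ¬((x0 ∧ T) ∨ T) ∨ ¬T
  step 2: (¬(x0 ∧ T) ∧ ¬T) ∨ ¬T
  step 3: ((¬x0 ∨ ¬T) ∧ ¬T) ∨ ¬T
  step 4: ((¬x0 ∨ F) ∧ ¬T) ∨ ¬T
  step 5: (¬x0 ∧ ¬T) ∨ ¬T
  step 6: (¬x0 ∧ F) ∨ ¬T

Answer: after 6 steps: (¬x0 ∧ F) ∨ ¬T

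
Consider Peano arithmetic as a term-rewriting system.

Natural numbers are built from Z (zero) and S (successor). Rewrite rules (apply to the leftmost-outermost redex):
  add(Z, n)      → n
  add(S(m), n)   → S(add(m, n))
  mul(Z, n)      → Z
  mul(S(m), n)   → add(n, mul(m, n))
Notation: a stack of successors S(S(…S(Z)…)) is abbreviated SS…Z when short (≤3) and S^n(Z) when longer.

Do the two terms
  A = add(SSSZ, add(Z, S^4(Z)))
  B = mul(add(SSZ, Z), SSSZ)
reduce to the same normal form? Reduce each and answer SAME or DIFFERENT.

Answer: DIFFERENT — A ⇓ S^7(Z), B ⇓ S^6(Z)

Reduction:
Term A:
  start: add(SSSZ, add(Z, S^4(Z)))
  →1  S(add(SSZ, add(Z, S^4(Z))))
  →2  S(S(add(SZ, add(Z, S^4(Z)))))
  →3  S(S(S(add(Z, add(Z, S^4(Z))))))
  →4  S(S(S(add(Z, S^4(Z)))))
  →5  S^7(Z)

Term B:
  start: mul(add(SSZ, Z), SSSZ)
  →1  mul(S(add(SZ, Z)), SSSZ)
  →2  add(SSSZ, mul(add(SZ, Z), SSSZ))
  →3  S(add(SSZ, mul(add(SZ, Z), SSSZ)))
  →4  S(S(add(SZ, mul(add(SZ, Z), SSSZ))))
  →5  S(S(S(add(Z, mul(add(SZ, Z), SSSZ)))))
  →6  S(S(S(mul(add(SZ, Z), SSSZ))))
  →7  S(S(S(mul(S(add(Z, Z)), SSSZ))))
  →8  S(S(S(add(SSSZ, mul(add(Z, Z), SSSZ)))))
  →9  S(S(S(S(add(SSZ, mul(add(Z, Z), SSSZ))))))
  →10  S(S(S(S(S(add(SZ, mul(add(Z, Z), SSSZ)))))))
  →11  S(S(S(S(S(S(add(Z, mul(add(Z, Z), SSSZ))))))))
  →12  S(S(S(S(S(S(mul(add(Z, Z), SSSZ)))))))
  →13  S(S(S(S(S(S(mul(Z, SSSZ)))))))
  →14  S^6(Z)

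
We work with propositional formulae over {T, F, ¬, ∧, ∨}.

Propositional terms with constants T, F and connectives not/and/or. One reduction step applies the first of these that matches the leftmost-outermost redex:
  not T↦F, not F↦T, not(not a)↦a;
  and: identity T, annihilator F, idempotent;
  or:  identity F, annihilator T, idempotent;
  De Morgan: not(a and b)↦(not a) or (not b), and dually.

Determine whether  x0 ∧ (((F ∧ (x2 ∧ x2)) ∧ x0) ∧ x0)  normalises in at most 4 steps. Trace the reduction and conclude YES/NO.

  start: x0 ∧ (((F ∧ (x2 ∧ x2)) ∧ x0) ∧ x0)
  step 1: x0 ∧ ((F ∧ x0) ∧ x0)
  step 2: x0 ∧ (F ∧ x0)
  step 3: x0 ∧ F
  step 4: F

Answer: YES — reaches normal form F in 4 ≤ 4 steps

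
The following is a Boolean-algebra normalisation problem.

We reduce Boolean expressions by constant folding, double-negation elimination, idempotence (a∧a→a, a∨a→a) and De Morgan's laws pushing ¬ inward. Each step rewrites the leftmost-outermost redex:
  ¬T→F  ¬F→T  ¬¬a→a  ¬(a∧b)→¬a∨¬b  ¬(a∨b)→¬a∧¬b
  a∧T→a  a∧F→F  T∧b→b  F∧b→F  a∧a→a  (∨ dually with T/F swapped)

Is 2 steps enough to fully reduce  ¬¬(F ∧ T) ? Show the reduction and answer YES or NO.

Answer: YES — reaches normal form F in 2 ≤ 2 steps

Derivation:
  start: ¬¬(F ∧ T)
  →1  F ∧ T
  →2  F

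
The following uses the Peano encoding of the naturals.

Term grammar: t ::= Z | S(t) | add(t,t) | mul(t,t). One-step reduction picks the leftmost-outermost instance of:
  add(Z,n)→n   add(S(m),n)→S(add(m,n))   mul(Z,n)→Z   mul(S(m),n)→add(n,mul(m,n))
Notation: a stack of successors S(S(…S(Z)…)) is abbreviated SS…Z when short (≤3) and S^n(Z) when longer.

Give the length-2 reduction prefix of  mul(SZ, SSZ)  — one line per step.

Answer: after 2 steps: S(add(SZ, mul(Z, SSZ)))

Working:
  start: mul(SZ, SSZ)
  →1  add(SSZ, mul(Z, SSZ))
  →2  S(add(SZ, mul(Z, SSZ)))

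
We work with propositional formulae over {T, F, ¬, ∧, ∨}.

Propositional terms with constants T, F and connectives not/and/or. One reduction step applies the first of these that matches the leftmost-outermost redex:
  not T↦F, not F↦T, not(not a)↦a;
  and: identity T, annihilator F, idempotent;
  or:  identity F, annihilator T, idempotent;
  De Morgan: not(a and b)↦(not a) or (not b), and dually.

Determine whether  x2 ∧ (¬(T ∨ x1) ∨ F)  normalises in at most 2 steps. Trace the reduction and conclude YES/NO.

Answer: NO — after 2 steps the term is x2 ∧ (¬T ∧ ¬x1), not yet normal

Derivation:
  start: x2 ∧ (¬(T ∨ x1) ∨ F)
  step 1: x2 ∧ ¬(T ∨ x1)
  step 2: x2 ∧ (¬T ∧ ¬x1)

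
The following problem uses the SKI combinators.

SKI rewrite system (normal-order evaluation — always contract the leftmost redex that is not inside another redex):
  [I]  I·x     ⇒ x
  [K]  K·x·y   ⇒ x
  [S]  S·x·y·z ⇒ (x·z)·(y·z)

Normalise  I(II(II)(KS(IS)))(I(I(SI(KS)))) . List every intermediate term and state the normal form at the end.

  start: I(II(II)(KS(IS)))(I(I(SI(KS))))
  [1] II(II)(KS(IS))(I(I(SI(KS))))
  [2] I(II)(KS(IS))(I(I(SI(KS))))
  [3] II(KS(IS))(I(I(SI(KS))))
  [4] I(KS(IS))(I(I(SI(KS))))
  [5] KS(IS)(I(I(SI(KS))))
  [6] S(I(I(SI(KS))))
  [7] S(I(SI(KS)))
  [8] S(SI(KS))

Answer: normal form = S(SI(KS))  (in 8 steps)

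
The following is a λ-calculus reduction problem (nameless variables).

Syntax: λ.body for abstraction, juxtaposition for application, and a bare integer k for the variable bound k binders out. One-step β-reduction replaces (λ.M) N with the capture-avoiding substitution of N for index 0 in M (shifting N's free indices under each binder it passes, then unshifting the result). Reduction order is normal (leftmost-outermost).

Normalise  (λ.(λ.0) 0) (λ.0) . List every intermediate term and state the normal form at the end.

  start: (λ.(λ.0) 0) (λ.0)
  step 1: (λ.0) (λ.0)
  step 2: λ.0

Answer: normal form = λ.0  (in 2 steps)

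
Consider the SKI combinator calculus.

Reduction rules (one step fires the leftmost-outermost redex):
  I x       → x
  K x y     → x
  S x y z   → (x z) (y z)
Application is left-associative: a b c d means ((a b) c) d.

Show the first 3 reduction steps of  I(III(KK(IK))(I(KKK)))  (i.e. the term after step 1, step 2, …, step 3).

  start: I(III(KK(IK))(I(KKK)))
  step 1: III(KK(IK))(I(KKK))
  step 2: II(KK(IK))(I(KKK))
  step 3: I(KK(IK))(I(KKK))

Answer: after 3 steps: I(KK(IK))(I(KKK))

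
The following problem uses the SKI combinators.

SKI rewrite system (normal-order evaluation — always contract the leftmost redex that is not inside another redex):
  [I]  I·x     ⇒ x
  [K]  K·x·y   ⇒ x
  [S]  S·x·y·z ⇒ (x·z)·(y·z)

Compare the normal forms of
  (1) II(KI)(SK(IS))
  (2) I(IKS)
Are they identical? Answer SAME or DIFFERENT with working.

Answer: DIFFERENT — A ⇓ I, B ⇓ KS

Derivation:
Term A:
  start: II(KI)(SK(IS))
  step 1: I(KI)(SK(IS))
  step 2: KI(SK(IS))
  step 3: I

Term B:
  start: I(IKS)
  step 1: IKS
  step 2: KS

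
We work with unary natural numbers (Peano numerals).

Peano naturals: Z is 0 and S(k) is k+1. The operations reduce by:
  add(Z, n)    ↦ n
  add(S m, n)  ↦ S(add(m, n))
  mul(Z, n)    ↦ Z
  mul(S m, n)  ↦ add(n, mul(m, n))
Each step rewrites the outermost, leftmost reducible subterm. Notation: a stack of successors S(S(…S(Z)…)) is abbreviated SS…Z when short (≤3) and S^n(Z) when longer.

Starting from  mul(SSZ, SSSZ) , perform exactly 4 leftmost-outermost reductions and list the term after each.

Answer: after 4 steps: S(S(S(add(Z, mul(SZ, SSSZ)))))

Derivation:
  start: mul(SSZ, SSSZ)
  step 1: add(SSSZ, mul(SZ, SSSZ))
  step 2: S(add(SSZ, mul(SZ, SSSZ)))
  step 3: S(S(add(SZ, mul(SZ, SSSZ))))
  step 4: S(S(S(add(Z, mul(SZ, SSSZ)))))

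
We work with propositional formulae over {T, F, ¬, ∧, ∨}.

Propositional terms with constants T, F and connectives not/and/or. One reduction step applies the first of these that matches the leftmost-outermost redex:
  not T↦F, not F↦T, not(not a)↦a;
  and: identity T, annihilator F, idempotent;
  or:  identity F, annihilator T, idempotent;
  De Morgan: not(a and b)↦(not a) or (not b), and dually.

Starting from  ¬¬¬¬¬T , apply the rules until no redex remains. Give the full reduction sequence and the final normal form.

Answer: normal form = F  (in 3 steps)

Working:
  start: ¬¬¬¬¬T
  step 1: ¬¬¬T
  step 2: ¬T
  step 3: F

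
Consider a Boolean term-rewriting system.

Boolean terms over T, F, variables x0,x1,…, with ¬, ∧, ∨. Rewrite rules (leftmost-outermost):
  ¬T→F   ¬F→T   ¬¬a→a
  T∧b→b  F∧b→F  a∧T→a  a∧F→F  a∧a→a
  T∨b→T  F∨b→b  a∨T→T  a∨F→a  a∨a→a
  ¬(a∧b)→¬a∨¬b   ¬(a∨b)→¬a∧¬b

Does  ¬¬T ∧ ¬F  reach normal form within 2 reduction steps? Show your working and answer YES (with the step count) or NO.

Answer: NO — after 2 steps the term is ¬F, not yet normal

Reduction:
  start: ¬¬T ∧ ¬F
  [1] T ∧ ¬F
  [2] ¬F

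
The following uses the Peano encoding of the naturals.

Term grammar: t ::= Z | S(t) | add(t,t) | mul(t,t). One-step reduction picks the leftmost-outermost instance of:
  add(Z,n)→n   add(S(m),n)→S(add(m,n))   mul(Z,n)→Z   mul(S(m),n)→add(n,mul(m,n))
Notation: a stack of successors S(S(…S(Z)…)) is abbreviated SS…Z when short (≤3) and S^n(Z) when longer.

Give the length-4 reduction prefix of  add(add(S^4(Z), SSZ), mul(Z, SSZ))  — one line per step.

Answer: after 4 steps: S(S(add(add(SSZ, SSZ), mul(Z, SSZ))))

Derivation:
  start: add(add(S^4(Z), SSZ), mul(Z, SSZ))
  [1] add(S(add(SSSZ, SSZ)), mul(Z, SSZ))
  [2] S(add(add(SSSZ, SSZ), mul(Z, SSZ)))
  [3] S(add(S(add(SSZ, SSZ)), mul(Z, SSZ)))
  [4] S(S(add(add(SSZ, SSZ), mul(Z, SSZ))))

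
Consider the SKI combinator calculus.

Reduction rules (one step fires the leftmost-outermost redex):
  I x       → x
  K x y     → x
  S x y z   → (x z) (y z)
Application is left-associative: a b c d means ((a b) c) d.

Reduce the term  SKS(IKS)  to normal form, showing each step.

  start: SKS(IKS)
  step 1: K(IKS)(S(IKS))
  step 2: IKS
  step 3: KS

Answer: normal form = KS  (in 3 steps)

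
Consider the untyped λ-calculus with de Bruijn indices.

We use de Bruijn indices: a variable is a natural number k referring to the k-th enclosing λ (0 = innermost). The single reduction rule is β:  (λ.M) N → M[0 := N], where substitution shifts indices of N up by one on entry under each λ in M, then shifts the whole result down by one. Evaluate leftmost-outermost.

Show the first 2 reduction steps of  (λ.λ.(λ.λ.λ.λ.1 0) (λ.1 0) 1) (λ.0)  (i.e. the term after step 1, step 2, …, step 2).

  start: (λ.λ.(λ.λ.λ.λ.1 0) (λ.1 0) 1) (λ.0)
  [1] λ.(λ.λ.λ.λ.1 0) (λ.1 0) (λ.0)
  [2] λ.(λ.λ.λ.1 0) (λ.0)

Answer: after 2 steps: λ.(λ.λ.λ.1 0) (λ.0)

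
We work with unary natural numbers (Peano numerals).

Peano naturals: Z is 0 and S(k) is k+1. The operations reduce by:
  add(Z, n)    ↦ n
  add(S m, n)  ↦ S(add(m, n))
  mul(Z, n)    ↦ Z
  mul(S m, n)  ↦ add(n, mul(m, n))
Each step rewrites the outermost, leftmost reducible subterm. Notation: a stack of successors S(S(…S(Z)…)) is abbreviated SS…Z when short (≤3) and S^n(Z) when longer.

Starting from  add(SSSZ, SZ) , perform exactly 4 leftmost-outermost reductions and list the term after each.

Answer: after 4 steps: S^4(Z)

Working:
  start: add(SSSZ, SZ)
  →1  S(add(SSZ, SZ))
  →2  S(S(add(SZ, SZ)))
  →3  S(S(S(add(Z, SZ))))
  →4  S^4(Z)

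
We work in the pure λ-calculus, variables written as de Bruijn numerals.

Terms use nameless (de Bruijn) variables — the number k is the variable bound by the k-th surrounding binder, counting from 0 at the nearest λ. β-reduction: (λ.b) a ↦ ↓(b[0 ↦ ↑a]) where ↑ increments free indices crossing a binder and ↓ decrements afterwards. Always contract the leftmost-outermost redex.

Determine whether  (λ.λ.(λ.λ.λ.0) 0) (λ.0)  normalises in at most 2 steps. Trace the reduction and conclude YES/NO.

  start: (λ.λ.(λ.λ.λ.0) 0) (λ.0)
  step 1: λ.(λ.λ.λ.0) 0
  step 2: λ.λ.λ.0

Answer: YES — reaches normal form λ.λ.λ.0 in 2 ≤ 2 steps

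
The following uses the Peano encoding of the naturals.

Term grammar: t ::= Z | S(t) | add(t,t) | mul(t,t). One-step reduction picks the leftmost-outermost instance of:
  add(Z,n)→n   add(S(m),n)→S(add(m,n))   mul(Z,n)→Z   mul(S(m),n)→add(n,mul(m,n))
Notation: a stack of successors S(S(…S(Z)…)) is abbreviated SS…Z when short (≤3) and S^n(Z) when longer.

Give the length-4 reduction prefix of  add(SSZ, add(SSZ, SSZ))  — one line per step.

Answer: after 4 steps: S(S(S(add(SZ, SSZ))))

Reduction:
  start: add(SSZ, add(SSZ, SSZ))
  [1] S(add(SZ, add(SSZ, SSZ)))
  [2] S(S(add(Z, add(SSZ, SSZ))))
  [3] S(S(add(SSZ, SSZ)))
  [4] S(S(S(add(SZ, SSZ))))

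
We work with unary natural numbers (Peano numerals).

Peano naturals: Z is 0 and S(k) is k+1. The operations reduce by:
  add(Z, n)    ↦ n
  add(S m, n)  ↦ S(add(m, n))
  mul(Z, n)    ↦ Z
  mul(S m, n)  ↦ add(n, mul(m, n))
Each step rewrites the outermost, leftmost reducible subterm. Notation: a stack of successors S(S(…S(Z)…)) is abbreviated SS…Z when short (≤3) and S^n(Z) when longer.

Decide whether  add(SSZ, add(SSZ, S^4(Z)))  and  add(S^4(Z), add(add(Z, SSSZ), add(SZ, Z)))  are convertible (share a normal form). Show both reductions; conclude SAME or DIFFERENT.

Answer: SAME — A ⇓ S^8(Z), B ⇓ S^8(Z)

Reduction:
Term A:
  start: add(SSZ, add(SSZ, S^4(Z)))
  [1] S(add(SZ, add(SSZ, S^4(Z))))
  [2] S(S(add(Z, add(SSZ, S^4(Z)))))
  [3] S(S(add(SSZ, S^4(Z))))
  [4] S(S(S(add(SZ, S^4(Z)))))
  [5] S(S(S(S(add(Z, S^4(Z))))))
  [6] S^8(Z)

Term B:
  start: add(S^4(Z), add(add(Z, SSSZ), add(SZ, Z)))
  [1] S(add(SSSZ, add(add(Z, SSSZ), add(SZ, Z))))
  [2] S(S(add(SSZ, add(add(Z, SSSZ), add(SZ, Z)))))
  [3] S(S(S(add(SZ, add(add(Z, SSSZ), add(SZ, Z))))))
  [4] S(S(S(S(add(Z, add(add(Z, SSSZ), add(SZ, Z)))))))
  [5] S(S(S(S(add(add(Z, SSSZ), add(SZ, Z))))))
  [6] S(S(S(S(add(SSSZ, add(SZ, Z))))))
  [7] S(S(S(S(S(add(SSZ, add(SZ, Z)))))))
  [8] S(S(S(S(S(S(add(SZ, add(SZ, Z))))))))
  [9] S(S(S(S(S(S(S(add(Z, add(SZ, Z)))))))))
  [10] S(S(S(S(S(S(S(add(SZ, Z))))))))
  [11] S(S(S(S(S(S(S(S(add(Z, Z)))))))))
  [12] S^8(Z)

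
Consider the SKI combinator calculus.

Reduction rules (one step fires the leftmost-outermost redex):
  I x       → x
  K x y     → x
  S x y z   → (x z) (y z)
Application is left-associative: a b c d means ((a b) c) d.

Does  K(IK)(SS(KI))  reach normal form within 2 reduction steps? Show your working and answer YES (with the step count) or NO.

Answer: YES — reaches normal form K in 2 ≤ 2 steps

Derivation:
  start: K(IK)(SS(KI))
  →1  IK
  →2  K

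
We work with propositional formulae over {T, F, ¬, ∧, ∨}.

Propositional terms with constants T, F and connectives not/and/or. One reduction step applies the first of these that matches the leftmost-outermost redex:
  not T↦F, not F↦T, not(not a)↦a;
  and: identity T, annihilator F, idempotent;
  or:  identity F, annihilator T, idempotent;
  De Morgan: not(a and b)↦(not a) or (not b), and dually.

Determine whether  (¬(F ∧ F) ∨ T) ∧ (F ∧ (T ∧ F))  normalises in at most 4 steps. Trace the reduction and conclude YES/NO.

  start: (¬(F ∧ F) ∨ T) ∧ (F ∧ (T ∧ F))
  [1] T ∧ (F ∧ (T ∧ F))
  [2] F ∧ (T ∧ F)
  [3] F

Answer: YES — reaches normal form F in 3 ≤ 4 steps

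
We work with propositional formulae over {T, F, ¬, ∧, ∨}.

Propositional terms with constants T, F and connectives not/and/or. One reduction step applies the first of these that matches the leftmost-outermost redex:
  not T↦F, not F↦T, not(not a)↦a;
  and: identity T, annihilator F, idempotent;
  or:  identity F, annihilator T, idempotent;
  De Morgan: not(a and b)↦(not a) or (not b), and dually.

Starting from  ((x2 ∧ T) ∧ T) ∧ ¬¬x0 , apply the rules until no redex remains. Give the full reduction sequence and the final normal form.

  start: ((x2 ∧ T) ∧ T) ∧ ¬¬x0
  [1] (x2 ∧ T) ∧ ¬¬x0
  [2] x2 ∧ ¬¬x0
  [3] x2 ∧ x0

Answer: normal form = x2 ∧ x0  (in 3 steps)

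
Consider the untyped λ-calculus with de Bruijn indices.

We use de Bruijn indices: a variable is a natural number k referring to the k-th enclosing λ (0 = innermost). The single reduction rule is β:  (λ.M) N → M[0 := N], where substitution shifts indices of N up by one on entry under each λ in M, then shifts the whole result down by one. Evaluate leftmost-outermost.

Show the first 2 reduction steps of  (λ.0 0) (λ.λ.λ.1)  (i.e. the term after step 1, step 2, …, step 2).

Answer: after 2 steps: λ.λ.1

Derivation:
  start: (λ.0 0) (λ.λ.λ.1)
  [1] (λ.λ.λ.1) (λ.λ.λ.1)
  [2] λ.λ.1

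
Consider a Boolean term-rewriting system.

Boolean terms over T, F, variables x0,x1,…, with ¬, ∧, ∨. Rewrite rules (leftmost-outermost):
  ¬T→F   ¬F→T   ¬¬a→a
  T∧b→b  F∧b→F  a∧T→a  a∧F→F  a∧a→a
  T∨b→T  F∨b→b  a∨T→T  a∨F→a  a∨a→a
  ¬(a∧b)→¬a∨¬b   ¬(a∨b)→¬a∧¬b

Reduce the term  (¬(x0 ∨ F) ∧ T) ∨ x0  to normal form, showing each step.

  start: (¬(x0 ∨ F) ∧ T) ∨ x0
  →1  ¬(x0 ∨ F) ∨ x0
  →2  (¬x0 ∧ ¬F) ∨ x0
  →3  (¬x0 ∧ T) ∨ x0
  →4  ¬x0 ∨ x0

Answer: normal form = ¬x0 ∨ x0  (in 4 steps)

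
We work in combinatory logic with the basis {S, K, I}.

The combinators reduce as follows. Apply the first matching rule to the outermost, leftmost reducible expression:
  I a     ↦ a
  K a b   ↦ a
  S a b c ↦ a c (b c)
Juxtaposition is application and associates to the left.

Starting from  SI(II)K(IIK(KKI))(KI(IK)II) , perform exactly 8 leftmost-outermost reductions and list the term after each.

Answer: after 8 steps: KI

Reduction:
  start: SI(II)K(IIK(KKI))(KI(IK)II)
  step 1: IK(IIK)(IIK(KKI))(KI(IK)II)
  step 2: K(IIK)(IIK(KKI))(KI(IK)II)
  step 3: IIK(KI(IK)II)
  step 4: IK(KI(IK)II)
  step 5: K(KI(IK)II)
  step 6: K(III)
  step 7: K(II)
  step 8: KI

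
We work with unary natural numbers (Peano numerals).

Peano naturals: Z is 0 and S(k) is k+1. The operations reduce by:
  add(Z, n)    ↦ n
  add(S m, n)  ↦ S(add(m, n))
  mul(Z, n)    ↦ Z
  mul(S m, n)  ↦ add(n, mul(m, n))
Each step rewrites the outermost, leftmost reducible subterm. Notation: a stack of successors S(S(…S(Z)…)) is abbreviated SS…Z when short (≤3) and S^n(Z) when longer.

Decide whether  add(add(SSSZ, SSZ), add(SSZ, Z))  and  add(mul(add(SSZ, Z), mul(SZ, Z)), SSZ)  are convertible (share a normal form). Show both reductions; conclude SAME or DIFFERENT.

Term A:
  start: add(add(SSSZ, SSZ), add(SSZ, Z))
  →1  add(S(add(SSZ, SSZ)), add(SSZ, Z))
  →2  S(add(add(SSZ, SSZ), add(SSZ, Z)))
  →3  S(add(S(add(SZ, SSZ)), add(SSZ, Z)))
  →4  S(S(add(add(SZ, SSZ), add(SSZ, Z))))
  →5  S(S(add(S(add(Z, SSZ)), add(SSZ, Z))))
  →6  S(S(S(add(add(Z, SSZ), add(SSZ, Z)))))
  →7  S(S(S(add(SSZ, add(SSZ, Z)))))
  →8  S(S(S(S(add(SZ, add(SSZ, Z))))))
  →9  S(S(S(S(S(add(Z, add(SSZ, Z)))))))
  →10  S(S(S(S(S(add(SSZ, Z))))))
  →11  S(S(S(S(S(S(add(SZ, Z)))))))
  →12  S(S(S(S(S(S(S(add(Z, Z))))))))
  →13  S^7(Z)

Term B:
  start: add(mul(add(SSZ, Z), mul(SZ, Z)), SSZ)
  →1  add(mul(S(add(SZ, Z)), mul(SZ, Z)), SSZ)
  →2  add(add(mul(SZ, Z), mul(add(SZ, Z), mul(SZ, Z))), SSZ)
  →3  add(add(add(Z, mul(Z, Z)), mul(add(SZ, Z), mul(SZ, Z))), SSZ)
  →4  add(add(mul(Z, Z), mul(add(SZ, Z), mul(SZ, Z))), SSZ)
  →5  add(add(Z, mul(add(SZ, Z), mul(SZ, Z))), SSZ)
  →6  add(mul(add(SZ, Z), mul(SZ, Z)), SSZ)
  →7  add(mul(S(add(Z, Z)), mul(SZ, Z)), SSZ)
  →8  add(add(mul(SZ, Z), mul(add(Z, Z), mul(SZ, Z))), SSZ)
  →9  add(add(add(Z, mul(Z, Z)), mul(add(Z, Z), mul(SZ, Z))), SSZ)
  →10  add(add(mul(Z, Z), mul(add(Z, Z), mul(SZ, Z))), SSZ)
  →11  add(add(Z, mul(add(Z, Z), mul(SZ, Z))), SSZ)
  →12  add(mul(add(Z, Z), mul(SZ, Z)), SSZ)
  →13  add(mul(Z, mul(SZ, Z)), SSZ)
  →14  add(Z, SSZ)
  →15  SSZ

Answer: DIFFERENT — A ⇓ S^7(Z), B ⇓ SSZ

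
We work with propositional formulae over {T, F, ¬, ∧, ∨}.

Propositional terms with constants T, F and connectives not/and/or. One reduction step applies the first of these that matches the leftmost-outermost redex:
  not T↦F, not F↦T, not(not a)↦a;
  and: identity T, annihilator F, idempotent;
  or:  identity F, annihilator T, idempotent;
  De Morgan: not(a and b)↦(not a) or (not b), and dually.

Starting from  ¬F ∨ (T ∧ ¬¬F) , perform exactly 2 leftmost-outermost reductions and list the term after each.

Answer: after 2 steps: T

Reduction:
  start: ¬F ∨ (T ∧ ¬¬F)
  →1  T ∨ (T ∧ ¬¬F)
  →2  T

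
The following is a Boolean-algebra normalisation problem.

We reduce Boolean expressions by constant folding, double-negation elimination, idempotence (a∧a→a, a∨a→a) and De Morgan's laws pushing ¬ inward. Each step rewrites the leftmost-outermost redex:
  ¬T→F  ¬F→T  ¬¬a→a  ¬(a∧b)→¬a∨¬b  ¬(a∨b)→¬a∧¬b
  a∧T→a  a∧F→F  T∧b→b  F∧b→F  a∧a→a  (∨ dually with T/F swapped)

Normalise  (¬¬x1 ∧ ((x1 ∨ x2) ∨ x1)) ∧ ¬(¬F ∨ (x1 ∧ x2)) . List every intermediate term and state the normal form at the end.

  start: (¬¬x1 ∧ ((x1 ∨ x2) ∨ x1)) ∧ ¬(¬F ∨ (x1 ∧ x2))
  [1] (x1 ∧ ((x1 ∨ x2) ∨ x1)) ∧ ¬(¬F ∨ (x1 ∧ x2))
  [2] (x1 ∧ ((x1 ∨ x2) ∨ x1)) ∧ (¬¬F ∧ ¬(x1 ∧ x2))
  [3] (x1 ∧ ((x1 ∨ x2) ∨ x1)) ∧ (F ∧ ¬(x1 ∧ x2))
  [4] (x1 ∧ ((x1 ∨ x2) ∨ x1)) ∧ F
  [5] F

Answer: normal form = F  (in 5 steps)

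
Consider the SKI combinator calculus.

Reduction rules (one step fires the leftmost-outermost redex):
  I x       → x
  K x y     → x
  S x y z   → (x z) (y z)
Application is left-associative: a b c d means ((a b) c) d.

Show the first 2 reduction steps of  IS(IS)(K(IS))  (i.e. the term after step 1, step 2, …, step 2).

  start: IS(IS)(K(IS))
  →1  S(IS)(K(IS))
  →2  SS(K(IS))

Answer: after 2 steps: SS(K(IS))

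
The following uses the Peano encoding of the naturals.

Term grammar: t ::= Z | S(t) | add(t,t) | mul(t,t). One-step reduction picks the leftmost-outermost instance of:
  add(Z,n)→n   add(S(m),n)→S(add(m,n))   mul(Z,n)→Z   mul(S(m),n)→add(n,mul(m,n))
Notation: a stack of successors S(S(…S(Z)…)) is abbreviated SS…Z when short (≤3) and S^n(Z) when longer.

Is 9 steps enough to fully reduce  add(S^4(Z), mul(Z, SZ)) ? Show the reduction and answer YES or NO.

Answer: YES — reaches normal form S^4(Z) in 6 ≤ 9 steps

Reduction:
  start: add(S^4(Z), mul(Z, SZ))
  step 1: S(add(SSSZ, mul(Z, SZ)))
  step 2: S(S(add(SSZ, mul(Z, SZ))))
  step 3: S(S(S(add(SZ, mul(Z, SZ)))))
  step 4: S(S(S(S(add(Z, mul(Z, SZ))))))
  step 5: S(S(S(S(mul(Z, SZ)))))
  step 6: S^4(Z)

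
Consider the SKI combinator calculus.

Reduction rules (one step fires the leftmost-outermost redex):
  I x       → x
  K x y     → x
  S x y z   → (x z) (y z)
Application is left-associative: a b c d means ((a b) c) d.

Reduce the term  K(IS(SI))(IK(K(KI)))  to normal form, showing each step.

  start: K(IS(SI))(IK(K(KI)))
  step 1: IS(SI)
  step 2: S(SI)

Answer: normal form = S(SI)  (in 2 steps)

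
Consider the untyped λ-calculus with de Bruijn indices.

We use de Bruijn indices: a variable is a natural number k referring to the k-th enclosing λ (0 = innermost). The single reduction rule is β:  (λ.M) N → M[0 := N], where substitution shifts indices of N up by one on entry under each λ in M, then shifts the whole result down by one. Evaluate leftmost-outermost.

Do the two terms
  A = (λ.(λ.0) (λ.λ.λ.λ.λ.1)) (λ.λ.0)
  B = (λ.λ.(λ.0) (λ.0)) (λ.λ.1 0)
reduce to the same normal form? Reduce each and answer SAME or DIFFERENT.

Term A:
  start: (λ.(λ.0) (λ.λ.λ.λ.λ.1)) (λ.λ.0)
  step 1: (λ.0) (λ.λ.λ.λ.λ.1)
  step 2: λ.λ.λ.λ.λ.1

Term B:
  start: (λ.λ.(λ.0) (λ.0)) (λ.λ.1 0)
  step 1: λ.(λ.0) (λ.0)
  step 2: λ.λ.0

Answer: DIFFERENT — A ⇓ λ.λ.λ.λ.λ.1, B ⇓ λ.λ.0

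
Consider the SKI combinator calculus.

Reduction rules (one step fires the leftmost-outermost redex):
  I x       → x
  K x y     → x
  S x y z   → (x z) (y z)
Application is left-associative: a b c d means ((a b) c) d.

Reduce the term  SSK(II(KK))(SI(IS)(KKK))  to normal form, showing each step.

Answer: normal form = K(KK)  (in 8 steps)

Reduction:
  start: SSK(II(KK))(SI(IS)(KKK))
  [1] S(II(KK))(K(II(KK)))(SI(IS)(KKK))
  [2] II(KK)(SI(IS)(KKK))(K(II(KK))(SI(IS)(KKK)))
  [3] I(KK)(SI(IS)(KKK))(K(II(KK))(SI(IS)(KKK)))
  [4] KK(SI(IS)(KKK))(K(II(KK))(SI(IS)(KKK)))
  [5] K(K(II(KK))(SI(IS)(KKK)))
  [6] K(II(KK))
  [7] K(I(KK))
  [8] K(KK)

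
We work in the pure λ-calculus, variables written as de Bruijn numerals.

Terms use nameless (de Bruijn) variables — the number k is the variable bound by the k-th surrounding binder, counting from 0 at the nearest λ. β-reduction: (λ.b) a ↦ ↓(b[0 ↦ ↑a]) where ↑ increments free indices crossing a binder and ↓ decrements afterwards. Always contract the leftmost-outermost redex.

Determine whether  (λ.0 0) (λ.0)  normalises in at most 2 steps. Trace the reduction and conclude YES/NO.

  start: (λ.0 0) (λ.0)
  →1  (λ.0) (λ.0)
  →2  λ.0

Answer: YES — reaches normal form λ.0 in 2 ≤ 2 steps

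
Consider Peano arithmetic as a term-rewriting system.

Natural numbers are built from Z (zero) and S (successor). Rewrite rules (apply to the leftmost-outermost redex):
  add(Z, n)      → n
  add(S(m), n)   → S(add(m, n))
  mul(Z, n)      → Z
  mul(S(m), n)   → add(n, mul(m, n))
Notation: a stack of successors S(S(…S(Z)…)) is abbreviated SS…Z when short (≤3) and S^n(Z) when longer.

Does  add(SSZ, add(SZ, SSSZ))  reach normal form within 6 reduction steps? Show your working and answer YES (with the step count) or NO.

  start: add(SSZ, add(SZ, SSSZ))
  [1] S(add(SZ, add(SZ, SSSZ)))
  [2] S(S(add(Z, add(SZ, SSSZ))))
  [3] S(S(add(SZ, SSSZ)))
  [4] S(S(S(add(Z, SSSZ))))
  [5] S^6(Z)

Answer: YES — reaches normal form S^6(Z) in 5 ≤ 6 steps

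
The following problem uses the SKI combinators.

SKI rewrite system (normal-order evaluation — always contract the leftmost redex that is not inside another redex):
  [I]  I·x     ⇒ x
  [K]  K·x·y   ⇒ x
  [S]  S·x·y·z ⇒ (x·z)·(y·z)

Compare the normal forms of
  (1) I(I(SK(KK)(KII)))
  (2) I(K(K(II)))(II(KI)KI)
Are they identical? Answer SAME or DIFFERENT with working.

Term A:
  start: I(I(SK(KK)(KII)))
  [1] I(SK(KK)(KII))
  [2] SK(KK)(KII)
  [3] K(KII)(KK(KII))
  [4] KII
  [5] I

Term B:
  start: I(K(K(II)))(II(KI)KI)
  [1] K(K(II))(II(KI)KI)
  [2] K(II)
  [3] KI

Answer: DIFFERENT — A ⇓ I, B ⇓ KI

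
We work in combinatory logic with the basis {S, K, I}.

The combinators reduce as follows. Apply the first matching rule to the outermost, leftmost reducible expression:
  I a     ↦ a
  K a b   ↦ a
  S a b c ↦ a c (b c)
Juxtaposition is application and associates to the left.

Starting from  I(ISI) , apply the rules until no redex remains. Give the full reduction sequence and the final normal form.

  start: I(ISI)
  →1  ISI
  →2  SI

Answer: normal form = SI  (in 2 steps)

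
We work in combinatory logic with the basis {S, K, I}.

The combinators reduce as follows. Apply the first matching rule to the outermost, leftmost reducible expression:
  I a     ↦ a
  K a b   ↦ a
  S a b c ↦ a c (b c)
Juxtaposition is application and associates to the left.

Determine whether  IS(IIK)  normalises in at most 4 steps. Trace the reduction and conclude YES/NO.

  start: IS(IIK)
  [1] S(IIK)
  [2] S(IK)
  [3] SK

Answer: YES — reaches normal form SK in 3 ≤ 4 steps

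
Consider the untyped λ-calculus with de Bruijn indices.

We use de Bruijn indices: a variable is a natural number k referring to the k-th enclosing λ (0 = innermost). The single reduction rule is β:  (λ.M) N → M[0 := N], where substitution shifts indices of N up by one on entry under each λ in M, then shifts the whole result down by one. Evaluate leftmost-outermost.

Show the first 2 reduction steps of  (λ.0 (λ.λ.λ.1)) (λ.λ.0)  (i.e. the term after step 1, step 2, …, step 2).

  start: (λ.0 (λ.λ.λ.1)) (λ.λ.0)
  [1] (λ.λ.0) (λ.λ.λ.1)
  [2] λ.0

Answer: after 2 steps: λ.0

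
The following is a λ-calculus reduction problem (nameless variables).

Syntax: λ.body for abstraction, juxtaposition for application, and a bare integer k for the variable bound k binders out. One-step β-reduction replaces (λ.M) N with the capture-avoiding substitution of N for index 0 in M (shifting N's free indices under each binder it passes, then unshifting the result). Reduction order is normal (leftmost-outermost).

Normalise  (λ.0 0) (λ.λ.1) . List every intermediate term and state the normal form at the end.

  start: (λ.0 0) (λ.λ.1)
  [1] (λ.λ.1) (λ.λ.1)
  [2] λ.λ.λ.1

Answer: normal form = λ.λ.λ.1  (in 2 steps)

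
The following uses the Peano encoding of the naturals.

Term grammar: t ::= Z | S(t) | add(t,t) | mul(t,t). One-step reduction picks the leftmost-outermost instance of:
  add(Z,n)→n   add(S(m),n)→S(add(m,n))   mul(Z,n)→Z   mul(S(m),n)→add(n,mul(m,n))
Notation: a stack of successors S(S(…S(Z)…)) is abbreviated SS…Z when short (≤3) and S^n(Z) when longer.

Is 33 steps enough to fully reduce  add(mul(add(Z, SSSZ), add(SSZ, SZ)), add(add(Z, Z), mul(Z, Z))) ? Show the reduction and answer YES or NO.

  start: add(mul(add(Z, SSSZ), add(SSZ, SZ)), add(add(Z, Z), mul(Z, Z)))
  →1  add(mul(SSSZ, add(SSZ, SZ)), add(add(Z, Z), mul(Z, Z)))
  →2  add(add(add(SSZ, SZ), mul(SSZ, add(SSZ, SZ))), add(add(Z, Z), mul(Z, Z)))
  →3  add(add(S(add(SZ, SZ)), mul(SSZ, add(SSZ, SZ))), add(add(Z, Z), mul(Z, Z)))
  →4  add(S(add(add(SZ, SZ), mul(SSZ, add(SSZ, SZ)))), add(add(Z, Z), mul(Z, Z)))
  →5  S(add(add(add(SZ, SZ), mul(SSZ, add(SSZ, SZ))), add(add(Z, Z), mul(Z, Z))))
  →6  S(add(add(S(add(Z, SZ)), mul(SSZ, add(SSZ, SZ))), add(add(Z, Z), mul(Z, Z))))
  →7  S(add(S(add(add(Z, SZ), mul(SSZ, add(SSZ, SZ)))), add(add(Z, Z), mul(Z, Z))))
  →8  S(S(add(add(add(Z, SZ), mul(SSZ, add(SSZ, SZ))), add(add(Z, Z), mul(Z, Z)))))
  →9  S(S(add(add(SZ, mul(SSZ, add(SSZ, SZ))), add(add(Z, Z), mul(Z, Z)))))
  →10  S(S(add(S(add(Z, mul(SSZ, add(SSZ, SZ)))), add(add(Z, Z), mul(Z, Z)))))
  →11  S(S(S(add(add(Z, mul(SSZ, add(SSZ, SZ))), add(add(Z, Z), mul(Z, Z))))))
  →12  S(S(S(add(mul(SSZ, add(SSZ, SZ)), add(add(Z, Z), mul(Z, Z))))))
  →13  S(S(S(add(add(add(SSZ, SZ), mul(SZ, add(SSZ, SZ))), add(add(Z, Z), mul(Z, Z))))))
  →14  S(S(S(add(add(S(add(SZ, SZ)), mul(SZ, add(SSZ, SZ))), add(add(Z, Z), mul(Z, Z))))))
  →15  S(S(S(add(S(add(add(SZ, SZ), mul(SZ, add(SSZ, SZ)))), add(add(Z, Z), mul(Z, Z))))))
  →16  S(S(S(S(add(add(add(SZ, SZ), mul(SZ, add(SSZ, SZ))), add(add(Z, Z), mul(Z, Z)))))))
  →17  S(S(S(S(add(add(S(add(Z, SZ)), mul(SZ, add(SSZ, SZ))), add(add(Z, Z), mul(Z, Z)))))))
  →18  S(S(S(S(add(S(add(add(Z, SZ), mul(SZ, add(SSZ, SZ)))), add(add(Z, Z), mul(Z, Z)))))))
  →19  S(S(S(S(S(add(add(add(Z, SZ), mul(SZ, add(SSZ, SZ))), add(add(Z, Z), mul(Z, Z))))))))
  →20  S(S(S(S(S(add(add(SZ, mul(SZ, add(SSZ, SZ))), add(add(Z, Z), mul(Z, Z))))))))
  →21  S(S(S(S(S(add(S(add(Z, mul(SZ, add(SSZ, SZ)))), add(add(Z, Z), mul(Z, Z))))))))
  →22  S(S(S(S(S(S(add(add(Z, mul(SZ, add(SSZ, SZ))), add(add(Z, Z), mul(Z, Z)))))))))
  →23  S(S(S(S(S(S(add(mul(SZ, add(SSZ, SZ)), add(add(Z, Z), mul(Z, Z)))))))))
  →24  S(S(S(S(S(S(add(add(add(SSZ, SZ), mul(Z, add(SSZ, SZ))), add(add(Z, Z), mul(Z, Z)))))))))
  →25  S(S(S(S(S(S(add(add(S(add(SZ, SZ)), mul(Z, add(SSZ, SZ))), add(add(Z, Z), mul(Z, Z)))))))))
  →26  S(S(S(S(S(S(add(S(add(add(SZ, SZ), mul(Z, add(SSZ, SZ)))), add(add(Z, Z), mul(Z, Z)))))))))
  →27  S(S(S(S(S(S(S(add(add(add(SZ, SZ), mul(Z, add(SSZ, SZ))), add(add(Z, Z), mul(Z, Z))))))))))
  →28  S(S(S(S(S(S(S(add(add(S(add(Z, SZ)), mul(Z, add(SSZ, SZ))), add(add(Z, Z), mul(Z, Z))))))))))
  →29  S(S(S(S(S(S(S(add(S(add(add(Z, SZ), mul(Z, add(SSZ, SZ)))), add(add(Z, Z), mul(Z, Z))))))))))
  →30  S(S(S(S(S(S(S(S(add(add(add(Z, SZ), mul(Z, add(SSZ, SZ))), add(add(Z, Z), mul(Z, Z)))))))))))
  →31  S(S(S(S(S(S(S(S(add(add(SZ, mul(Z, add(SSZ, SZ))), add(add(Z, Z), mul(Z, Z)))))))))))
  →32  S(S(S(S(S(S(S(S(add(S(add(Z, mul(Z, add(SSZ, SZ)))), add(add(Z, Z), mul(Z, Z)))))))))))
  →33  S(S(S(S(S(S(S(S(S(add(add(Z, mul(Z, add(SSZ, SZ))), add(add(Z, Z), mul(Z, Z))))))))))))

Answer: NO — after 33 steps the term is S(S(S(S(S(S(S(S(S(add(add(Z, mul(Z, add(SSZ, SZ))), add(add(Z, Z), mul(Z, Z)))))))))))), not yet normal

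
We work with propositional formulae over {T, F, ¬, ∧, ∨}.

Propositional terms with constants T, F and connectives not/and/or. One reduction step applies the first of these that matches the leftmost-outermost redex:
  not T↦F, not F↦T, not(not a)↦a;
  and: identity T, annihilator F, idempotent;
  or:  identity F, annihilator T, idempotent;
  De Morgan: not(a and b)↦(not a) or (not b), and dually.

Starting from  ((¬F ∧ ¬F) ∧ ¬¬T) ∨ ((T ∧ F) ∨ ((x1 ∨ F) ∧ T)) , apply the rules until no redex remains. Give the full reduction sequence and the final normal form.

  start: ((¬F ∧ ¬F) ∧ ¬¬T) ∨ ((T ∧ F) ∨ ((x1 ∨ F) ∧ T))
  step 1: (¬F ∧ ¬¬T) ∨ ((T ∧ F) ∨ ((x1 ∨ F) ∧ T))
  step 2: (T ∧ ¬¬T) ∨ ((T ∧ F) ∨ ((x1 ∨ F) ∧ T))
  step 3: ¬¬T ∨ ((T ∧ F) ∨ ((x1 ∨ F) ∧ T))
  step 4: T ∨ ((T ∧ F) ∨ ((x1 ∨ F) ∧ T))
  step 5: T

Answer: normal form = T  (in 5 steps)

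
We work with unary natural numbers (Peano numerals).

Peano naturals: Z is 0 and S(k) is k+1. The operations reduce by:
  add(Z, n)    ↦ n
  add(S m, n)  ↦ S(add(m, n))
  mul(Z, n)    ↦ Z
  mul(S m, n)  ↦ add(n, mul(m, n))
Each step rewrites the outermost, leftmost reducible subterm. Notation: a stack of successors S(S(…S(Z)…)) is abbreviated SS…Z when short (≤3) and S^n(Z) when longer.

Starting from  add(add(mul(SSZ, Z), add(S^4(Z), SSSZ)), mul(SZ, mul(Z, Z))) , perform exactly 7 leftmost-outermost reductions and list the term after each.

Answer: after 7 steps: add(S(add(SSSZ, SSSZ)), mul(SZ, mul(Z, Z)))

Derivation:
  start: add(add(mul(SSZ, Z), add(S^4(Z), SSSZ)), mul(SZ, mul(Z, Z)))
  step 1: add(add(add(Z, mul(SZ, Z)), add(S^4(Z), SSSZ)), mul(SZ, mul(Z, Z)))
  step 2: add(add(mul(SZ, Z), add(S^4(Z), SSSZ)), mul(SZ, mul(Z, Z)))
  step 3: add(add(add(Z, mul(Z, Z)), add(S^4(Z), SSSZ)), mul(SZ, mul(Z, Z)))
  step 4: add(add(mul(Z, Z), add(S^4(Z), SSSZ)), mul(SZ, mul(Z, Z)))
  step 5: add(add(Z, add(S^4(Z), SSSZ)), mul(SZ, mul(Z, Z)))
  step 6: add(add(S^4(Z), SSSZ), mul(SZ, mul(Z, Z)))
  step 7: add(S(add(SSSZ, SSSZ)), mul(SZ, mul(Z, Z)))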